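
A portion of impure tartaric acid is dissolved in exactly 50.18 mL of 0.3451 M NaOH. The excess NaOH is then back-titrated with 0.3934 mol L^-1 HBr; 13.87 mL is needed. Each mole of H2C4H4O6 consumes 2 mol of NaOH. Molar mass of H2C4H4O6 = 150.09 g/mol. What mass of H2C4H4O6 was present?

Total n(NaOH) added = 0.3451 x 0.05018 = 0.01732 mol.
n(HBr) used = 0.3934 x 0.01387 = 0.005456 mol, which equals the excess n(NaOH).
So n(NaOH) consumed by the sample = 0.01732 - 0.005456 = 0.01186 mol.
n(H2C4H4O6) = 0.01186 / 2 = 0.005930 mol.
mass = 0.005930 mol x 150.09 g/mol = 0.890 g.

0.890 g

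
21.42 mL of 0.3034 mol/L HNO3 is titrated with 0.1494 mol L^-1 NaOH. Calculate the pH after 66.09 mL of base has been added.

n(acid) = 0.3034 x 0.02142 = 0.006499 mol; n(NaOH) added = 0.1494 x 0.06609 = 0.009874 mol.
Base is in excess by 0.009874 - 0.006499 = 0.003375 mol in a total volume of 0.08751 L.
[OH^-] = 0.003375/0.08751 = 0.03857 M, so pOH = 1.41 and pH = 14.00 - 1.41 = 12.59.

12.59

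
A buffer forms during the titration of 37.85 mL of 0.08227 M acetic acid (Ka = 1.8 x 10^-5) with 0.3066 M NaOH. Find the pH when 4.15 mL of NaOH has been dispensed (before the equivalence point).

4.58

Initial n(CH3COOH) = 0.08227 x 0.03785 = 0.003114 mol.
n(NaOH) added = 0.3066 x 0.004150 = 0.001272 mol, converting that many moles of CH3COOH to CH3COO-.
Remaining n(CH3COOH) = 0.001842 mol; n(CH3COO-) = 0.001272 mol.
By Henderson-Hasselbalch, pH = pKa + log([A^-]/[HA]) = 4.74 + log(0.001272/0.001842) = 4.74 + (-0.16) = 4.58.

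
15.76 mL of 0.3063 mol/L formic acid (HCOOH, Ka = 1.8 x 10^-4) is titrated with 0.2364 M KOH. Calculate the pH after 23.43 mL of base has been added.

12.26

n(acid) = 0.3063 x 0.01576 = 0.004827 mol; n(KOH) added = 0.2364 x 0.02343 = 0.005539 mol.
Base is in excess by 0.005539 - 0.004827 = 0.0007116 mol in a total volume of 0.03919 L.
[OH^-] = 0.0007116/0.03919 = 0.01816 M, so pOH = 1.74 and pH = 14.00 - 1.74 = 12.26.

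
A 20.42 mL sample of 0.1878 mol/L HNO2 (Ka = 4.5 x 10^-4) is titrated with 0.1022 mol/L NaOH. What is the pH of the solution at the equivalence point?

8.08

n(HNO2) = 0.1878 x 0.02042 = 0.003835 mol; V(NaOH) at equivalence = 0.003835/0.1022 = 0.03752 L.
At equivalence all the acid is converted to NO2-; total volume = 0.02042 + 0.03752 = 0.05794 L, so [NO2-] = 0.003835/0.05794 = 0.06618 M.
Kb = Kw/Ka = 1.0e-14 / 4.5 x 10^-4 = 2.22e-11.
[OH^-] = sqrt(Kb x [NO2-]) = sqrt(2.22e-11 x 0.06618) = 1.21e-6 M.
pOH = 5.92, so pH = 14.00 - 5.92 = 8.08.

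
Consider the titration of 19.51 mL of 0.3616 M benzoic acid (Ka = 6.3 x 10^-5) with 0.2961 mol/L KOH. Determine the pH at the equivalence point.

8.71

n(C6H5COOH) = 0.3616 x 0.01951 = 0.007055 mol; V(KOH) at equivalence = 0.007055/0.2961 = 0.02383 L.
At equivalence all the acid is converted to C6H5COO-; total volume = 0.01951 + 0.02383 = 0.04334 L, so [C6H5COO-] = 0.007055/0.04334 = 0.1628 M.
Kb = Kw/Ka = 1.0e-14 / 6.3 x 10^-5 = 1.59e-10.
[OH^-] = sqrt(Kb x [C6H5COO-]) = sqrt(1.59e-10 x 0.1628) = 5.08e-6 M.
pOH = 5.29, so pH = 14.00 - 5.29 = 8.71.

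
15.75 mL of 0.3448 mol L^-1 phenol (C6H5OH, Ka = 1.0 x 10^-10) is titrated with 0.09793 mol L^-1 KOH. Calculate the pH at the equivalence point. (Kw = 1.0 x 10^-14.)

11.44

n(C6H5OH) = 0.3448 x 0.01575 = 0.005431 mol; V(KOH) at equivalence = 0.005431/0.09793 = 0.05545 L.
At equivalence all the acid is converted to C6H5O-; total volume = 0.01575 + 0.05545 = 0.07120 L, so [C6H5O-] = 0.005431/0.07120 = 0.07627 M.
Kb = Kw/Ka = 1.0e-14 / 1.0 x 10^-10 = 0.000100.
[OH^-] = sqrt(Kb x [C6H5O-]) = sqrt(0.000100 x 0.07627) = 0.00276 M.
pOH = 2.56, so pH = 14.00 - 2.56 = 11.44.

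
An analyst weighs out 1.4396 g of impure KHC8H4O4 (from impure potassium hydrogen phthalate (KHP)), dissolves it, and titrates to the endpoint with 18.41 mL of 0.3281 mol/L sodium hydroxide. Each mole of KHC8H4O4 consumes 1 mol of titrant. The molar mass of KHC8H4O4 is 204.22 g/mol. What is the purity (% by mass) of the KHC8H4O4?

n(NaOH) = 0.3281 x 0.01841 = 0.006040 mol.
n(KHC8H4O4) = 0.006040 / 1 = 0.006040 mol.
mass of KHC8H4O4 = 0.006040 x 204.22 = 1.234 g.
% purity = 1.234 / 1.4396 x 100 = 85.7%.

85.7%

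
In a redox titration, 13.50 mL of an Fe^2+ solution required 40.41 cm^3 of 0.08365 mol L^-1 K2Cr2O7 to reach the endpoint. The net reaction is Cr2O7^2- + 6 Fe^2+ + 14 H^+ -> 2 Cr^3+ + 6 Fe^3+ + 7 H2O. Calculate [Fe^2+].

n(K2Cr2O7) = 0.08365 x 0.04041 = 0.003380 mol.
From the balanced equation, 1 mol K2Cr2O7 reacts with 6 mol Fe^2+, so n(Fe^2+) = 0.003380 x 6/1 = 0.02028 mol.
[Fe^2+] = 0.02028 / 0.01350 L = 1.50 M.

1.50 M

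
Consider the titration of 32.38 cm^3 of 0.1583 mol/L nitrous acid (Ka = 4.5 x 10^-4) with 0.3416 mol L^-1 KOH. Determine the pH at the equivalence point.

8.19

n(HNO2) = 0.1583 x 0.03238 = 0.005126 mol; V(KOH) at equivalence = 0.005126/0.3416 = 0.01501 L.
At equivalence all the acid is converted to NO2-; total volume = 0.03238 + 0.01501 = 0.04739 L, so [NO2-] = 0.005126/0.04739 = 0.1082 M.
Kb = Kw/Ka = 1.0e-14 / 4.5 x 10^-4 = 2.22e-11.
[OH^-] = sqrt(Kb x [NO2-]) = sqrt(2.22e-11 x 0.1082) = 1.55e-6 M.
pOH = 5.81, so pH = 14.00 - 5.81 = 8.19.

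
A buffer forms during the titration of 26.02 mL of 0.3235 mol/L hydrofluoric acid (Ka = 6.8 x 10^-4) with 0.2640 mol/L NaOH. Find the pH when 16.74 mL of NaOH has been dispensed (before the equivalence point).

Initial n(HF) = 0.3235 x 0.02602 = 0.008417 mol.
n(NaOH) added = 0.2640 x 0.01674 = 0.004419 mol, converting that many moles of HF to F-.
Remaining n(HF) = 0.003998 mol; n(F-) = 0.004419 mol.
By Henderson-Hasselbalch, pH = pKa + log([A^-]/[HA]) = 3.17 + log(0.004419/0.003998) = 3.17 + (+0.04) = 3.21.

3.21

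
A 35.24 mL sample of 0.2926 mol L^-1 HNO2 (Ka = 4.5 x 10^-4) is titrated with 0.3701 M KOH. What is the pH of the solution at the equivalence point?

8.28

n(HNO2) = 0.2926 x 0.03524 = 0.01031 mol; V(KOH) at equivalence = 0.01031/0.3701 = 0.02786 L.
At equivalence all the acid is converted to NO2-; total volume = 0.03524 + 0.02786 = 0.06310 L, so [NO2-] = 0.01031/0.06310 = 0.1634 M.
Kb = Kw/Ka = 1.0e-14 / 4.5 x 10^-4 = 2.22e-11.
[OH^-] = sqrt(Kb x [NO2-]) = sqrt(2.22e-11 x 0.1634) = 1.91e-6 M.
pOH = 5.72, so pH = 14.00 - 5.72 = 8.28.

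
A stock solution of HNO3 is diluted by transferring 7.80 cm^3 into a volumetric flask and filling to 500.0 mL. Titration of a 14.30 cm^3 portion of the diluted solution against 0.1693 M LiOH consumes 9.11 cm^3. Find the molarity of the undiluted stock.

n(LiOH) = 0.1693 x 0.009110 = 0.001542 mol.
n(HNO3) in the aliquot = 0.001542 mol.
[diluted HNO3] = 0.001542 / 0.01430 = 0.1079 M.
Dilution factor = 500.0/7.800 = 64.10, so [stock] = 0.1079 x 64.10 = 6.91 M.

6.91 M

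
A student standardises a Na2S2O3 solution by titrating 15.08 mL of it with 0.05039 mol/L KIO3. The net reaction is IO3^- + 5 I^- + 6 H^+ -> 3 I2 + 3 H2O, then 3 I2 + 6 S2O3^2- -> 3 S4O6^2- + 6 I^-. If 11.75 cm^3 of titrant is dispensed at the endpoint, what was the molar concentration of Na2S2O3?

n(KIO3) = 0.05039 x 0.01175 = 0.0005921 mol.
From the balanced equation, 1 mol KIO3 reacts with 6 mol Na2S2O3, so n(Na2S2O3) = 0.0005921 x 6/1 = 0.003552 mol.
[Na2S2O3] = 0.003552 / 0.01508 L = 0.236 M.

0.236 M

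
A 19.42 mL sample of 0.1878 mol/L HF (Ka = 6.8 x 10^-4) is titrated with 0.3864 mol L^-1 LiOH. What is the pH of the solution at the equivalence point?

n(HF) = 0.1878 x 0.01942 = 0.003647 mol; V(LiOH) at equivalence = 0.003647/0.3864 = 0.009439 L.
At equivalence all the acid is converted to F-; total volume = 0.01942 + 0.009439 = 0.02886 L, so [F-] = 0.003647/0.02886 = 0.1264 M.
Kb = Kw/Ka = 1.0e-14 / 6.8 x 10^-4 = 1.47e-11.
[OH^-] = sqrt(Kb x [F-]) = sqrt(1.47e-11 x 0.1264) = 1.36e-6 M.
pOH = 5.87, so pH = 14.00 - 5.87 = 8.13.

8.13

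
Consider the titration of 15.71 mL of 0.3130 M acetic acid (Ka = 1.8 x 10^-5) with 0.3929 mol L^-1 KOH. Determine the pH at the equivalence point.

n(CH3COOH) = 0.3130 x 0.01571 = 0.004917 mol; V(KOH) at equivalence = 0.004917/0.3929 = 0.01252 L.
At equivalence all the acid is converted to CH3COO-; total volume = 0.01571 + 0.01252 = 0.02823 L, so [CH3COO-] = 0.004917/0.02823 = 0.1742 M.
Kb = Kw/Ka = 1.0e-14 / 1.8 x 10^-5 = 5.56e-10.
[OH^-] = sqrt(Kb x [CH3COO-]) = sqrt(5.56e-10 x 0.1742) = 9.84e-6 M.
pOH = 5.01, so pH = 14.00 - 5.01 = 8.99.

8.99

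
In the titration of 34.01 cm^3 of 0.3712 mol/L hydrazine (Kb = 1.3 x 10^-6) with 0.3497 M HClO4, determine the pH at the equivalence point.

4.43

n(N2H4) = 0.3712 x 0.03401 = 0.01262 mol; V(HClO4) at equivalence = 0.01262/0.3497 = 0.03610 L.
At equivalence the base is fully converted to N2H5+; total volume = 0.07011 L, so [N2H5+] = 0.01262/0.07011 = 0.1801 M.
Ka(N2H5+) = Kw/Kb = 1.0e-14 / 1.3 x 10^-6 = 7.69e-9.
[H^+] = sqrt(Ka x [N2H5+]) = sqrt(7.69e-9 x 0.1801) = 3.72e-5 M.
pH = -log(3.72e-5) = 4.43.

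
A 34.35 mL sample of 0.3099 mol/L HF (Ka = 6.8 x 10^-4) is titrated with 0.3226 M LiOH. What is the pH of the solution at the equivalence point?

n(HF) = 0.3099 x 0.03435 = 0.01065 mol; V(LiOH) at equivalence = 0.01065/0.3226 = 0.03300 L.
At equivalence all the acid is converted to F-; total volume = 0.03435 + 0.03300 = 0.06735 L, so [F-] = 0.01065/0.06735 = 0.1581 M.
Kb = Kw/Ka = 1.0e-14 / 6.8 x 10^-4 = 1.47e-11.
[OH^-] = sqrt(Kb x [F-]) = sqrt(1.47e-11 x 0.1581) = 1.52e-6 M.
pOH = 5.82, so pH = 14.00 - 5.82 = 8.18.

8.18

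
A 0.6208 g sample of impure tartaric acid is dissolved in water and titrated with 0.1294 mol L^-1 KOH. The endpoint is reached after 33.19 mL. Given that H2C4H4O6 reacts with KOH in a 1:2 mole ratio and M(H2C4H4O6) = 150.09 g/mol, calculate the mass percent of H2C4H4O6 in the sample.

n(KOH) = 0.1294 x 0.03319 = 0.004295 mol.
n(H2C4H4O6) = 0.004295 / 2 = 0.002147 mol.
mass of H2C4H4O6 = 0.002147 x 150.09 = 0.3223 g.
% purity = 0.3223 / 0.6208 x 100 = 51.9%.

51.9%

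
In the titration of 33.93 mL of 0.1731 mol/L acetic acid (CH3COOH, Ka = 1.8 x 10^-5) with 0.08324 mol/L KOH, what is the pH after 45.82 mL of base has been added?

5.01

Initial n(CH3COOH) = 0.1731 x 0.03393 = 0.005873 mol.
n(KOH) added = 0.08324 x 0.04582 = 0.003814 mol, converting that many moles of CH3COOH to CH3COO-.
Remaining n(CH3COOH) = 0.002059 mol; n(CH3COO-) = 0.003814 mol.
By Henderson-Hasselbalch, pH = pKa + log([A^-]/[HA]) = 4.74 + log(0.003814/0.002059) = 4.74 + (+0.27) = 5.01.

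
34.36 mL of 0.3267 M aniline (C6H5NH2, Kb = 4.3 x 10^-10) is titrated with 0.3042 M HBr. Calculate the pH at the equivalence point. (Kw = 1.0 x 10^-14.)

2.72

n(C6H5NH2) = 0.3267 x 0.03436 = 0.01123 mol; V(HBr) at equivalence = 0.01123/0.3042 = 0.03690 L.
At equivalence the base is fully converted to C6H5NH3+; total volume = 0.07126 L, so [C6H5NH3+] = 0.01123/0.07126 = 0.1575 M.
Ka(C6H5NH3+) = Kw/Kb = 1.0e-14 / 4.3 x 10^-10 = 2.33e-5.
[H^+] = sqrt(Ka x [C6H5NH3+]) = sqrt(2.33e-5 x 0.1575) = 0.00191 M.
pH = -log(0.00191) = 2.72.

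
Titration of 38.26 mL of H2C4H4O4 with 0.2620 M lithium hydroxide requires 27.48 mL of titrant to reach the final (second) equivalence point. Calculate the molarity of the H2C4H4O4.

n(LiOH) = 0.2620 x 0.02748 = 0.007200 mol.
At the final (second) equivalence point, 2 mol OH^- react per mol H2C4H4O4, so n(H2C4H4O4) = 0.007200 / 2 = 0.003600 mol.
[H2C4H4O4] = 0.003600 / 0.03826 L = 0.0941 M.

0.0941 M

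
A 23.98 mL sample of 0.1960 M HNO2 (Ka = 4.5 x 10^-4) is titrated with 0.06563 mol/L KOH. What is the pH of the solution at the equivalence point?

n(HNO2) = 0.1960 x 0.02398 = 0.004700 mol; V(KOH) at equivalence = 0.004700/0.06563 = 0.07161 L.
At equivalence all the acid is converted to NO2-; total volume = 0.02398 + 0.07161 = 0.09559 L, so [NO2-] = 0.004700/0.09559 = 0.04917 M.
Kb = Kw/Ka = 1.0e-14 / 4.5 x 10^-4 = 2.22e-11.
[OH^-] = sqrt(Kb x [NO2-]) = sqrt(2.22e-11 x 0.04917) = 1.05e-6 M.
pOH = 5.98, so pH = 14.00 - 5.98 = 8.02.

8.02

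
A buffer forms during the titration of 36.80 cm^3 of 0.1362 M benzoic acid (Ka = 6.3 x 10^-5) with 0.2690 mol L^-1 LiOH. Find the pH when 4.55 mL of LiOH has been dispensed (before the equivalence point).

3.71

Initial n(C6H5COOH) = 0.1362 x 0.03680 = 0.005012 mol.
n(LiOH) added = 0.2690 x 0.004550 = 0.001224 mol, converting that many moles of C6H5COOH to C6H5COO-.
Remaining n(C6H5COOH) = 0.003788 mol; n(C6H5COO-) = 0.001224 mol.
By Henderson-Hasselbalch, pH = pKa + log([A^-]/[HA]) = 4.20 + log(0.001224/0.003788) = 4.20 + (-0.49) = 3.71.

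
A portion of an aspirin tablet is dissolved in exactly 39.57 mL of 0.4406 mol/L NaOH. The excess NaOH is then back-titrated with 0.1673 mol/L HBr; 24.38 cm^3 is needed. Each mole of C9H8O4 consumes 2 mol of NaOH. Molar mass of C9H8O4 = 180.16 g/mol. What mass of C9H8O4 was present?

1.20 g

Total n(NaOH) added = 0.4406 x 0.03957 = 0.01743 mol.
n(HBr) used = 0.1673 x 0.02438 = 0.004079 mol, which equals the excess n(NaOH).
So n(NaOH) consumed by the sample = 0.01743 - 0.004079 = 0.01336 mol.
n(C9H8O4) = 0.01336 / 2 = 0.006678 mol.
mass = 0.006678 mol x 180.16 g/mol = 1.20 g.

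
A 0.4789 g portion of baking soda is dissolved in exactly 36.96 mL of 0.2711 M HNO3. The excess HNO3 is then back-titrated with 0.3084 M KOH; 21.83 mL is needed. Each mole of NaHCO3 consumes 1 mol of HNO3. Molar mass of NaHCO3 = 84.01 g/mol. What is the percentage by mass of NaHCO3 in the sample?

Total n(HNO3) added = 0.2711 x 0.03696 = 0.01002 mol.
n(KOH) used = 0.3084 x 0.02183 = 0.006732 mol, which equals the excess n(HNO3).
So n(HNO3) consumed by the sample = 0.01002 - 0.006732 = 0.003287 mol.
n(NaHCO3) = 0.003287 / 1 = 0.003287 mol.
mass NaHCO3 = 0.003287 x 84.01 = 0.2762 g, so %NaHCO3 = 0.2762/0.4789 x 100 = 57.7%.

57.7%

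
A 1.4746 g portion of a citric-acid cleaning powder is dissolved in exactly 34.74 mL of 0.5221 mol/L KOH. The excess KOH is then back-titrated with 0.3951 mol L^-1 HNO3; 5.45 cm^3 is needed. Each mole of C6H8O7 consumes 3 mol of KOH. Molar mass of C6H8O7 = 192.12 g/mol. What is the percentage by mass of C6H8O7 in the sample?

69.4%

Total n(KOH) added = 0.5221 x 0.03474 = 0.01814 mol.
n(HNO3) used = 0.3951 x 0.005450 = 0.002153 mol, which equals the excess n(KOH).
So n(KOH) consumed by the sample = 0.01814 - 0.002153 = 0.01598 mol.
n(C6H8O7) = 0.01598 / 3 = 0.005328 mol.
mass C6H8O7 = 0.005328 x 192.12 = 1.024 g, so %C6H8O7 = 1.024/1.4746 x 100 = 69.4%.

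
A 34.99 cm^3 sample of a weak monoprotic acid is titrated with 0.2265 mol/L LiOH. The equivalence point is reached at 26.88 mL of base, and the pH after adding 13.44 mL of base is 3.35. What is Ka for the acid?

4.5 x 10^-4

13.44 mL is half of the equivalence volume, so this is the half-equivalence point where [HA] = [A^-].
At half-equivalence pH = pKa, so pKa = 3.35.
Ka = 10^(-3.35) = 4.5 x 10^-4.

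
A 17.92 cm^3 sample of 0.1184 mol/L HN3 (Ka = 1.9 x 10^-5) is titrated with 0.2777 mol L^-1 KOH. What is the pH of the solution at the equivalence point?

n(HN3) = 0.1184 x 0.01792 = 0.002122 mol; V(KOH) at equivalence = 0.002122/0.2777 = 0.007640 L.
At equivalence all the acid is converted to N3-; total volume = 0.01792 + 0.007640 = 0.02556 L, so [N3-] = 0.002122/0.02556 = 0.08301 M.
Kb = Kw/Ka = 1.0e-14 / 1.9 x 10^-5 = 5.26e-10.
[OH^-] = sqrt(Kb x [N3-]) = sqrt(5.26e-10 x 0.08301) = 6.61e-6 M.
pOH = 5.18, so pH = 14.00 - 5.18 = 8.82.

8.82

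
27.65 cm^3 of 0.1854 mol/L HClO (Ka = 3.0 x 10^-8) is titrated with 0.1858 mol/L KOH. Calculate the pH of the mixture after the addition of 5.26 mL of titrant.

6.89

Initial n(HClO) = 0.1854 x 0.02765 = 0.005126 mol.
n(KOH) added = 0.1858 x 0.005260 = 0.0009773 mol, converting that many moles of HClO to ClO-.
Remaining n(HClO) = 0.004149 mol; n(ClO-) = 0.0009773 mol.
By Henderson-Hasselbalch, pH = pKa + log([A^-]/[HA]) = 7.52 + log(0.0009773/0.004149) = 7.52 + (-0.63) = 6.89.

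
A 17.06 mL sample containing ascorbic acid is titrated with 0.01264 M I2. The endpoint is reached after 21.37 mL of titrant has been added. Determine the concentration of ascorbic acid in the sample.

n(I2) = 0.01264 x 0.02137 = 0.0002701 mol.
From the balanced equation, 1 mol I2 reacts with 1 mol ascorbic acid, so n(ascorbic acid) = 0.0002701 x 1/1 = 0.0002701 mol.
[ascorbic acid] = 0.0002701 / 0.01706 L = 0.0158 M.

0.0158 M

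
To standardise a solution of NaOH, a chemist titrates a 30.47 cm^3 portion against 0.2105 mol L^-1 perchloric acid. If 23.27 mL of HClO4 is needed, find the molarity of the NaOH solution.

0.161 M

n(HClO4) delivered = 0.2105 x 0.02327 = 0.004898 mol.
For a 1:1 reaction, n(NaOH) = 0.004898 mol.
[NaOH] = 0.004898 mol / 0.03047 L = 0.161 M.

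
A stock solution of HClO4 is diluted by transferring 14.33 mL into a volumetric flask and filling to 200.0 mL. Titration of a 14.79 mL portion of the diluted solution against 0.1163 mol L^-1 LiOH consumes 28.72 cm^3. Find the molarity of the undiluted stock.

n(LiOH) = 0.1163 x 0.02872 = 0.003340 mol.
n(HClO4) in the aliquot = 0.003340 mol.
[diluted HClO4] = 0.003340 / 0.01479 = 0.2258 M.
Dilution factor = 200.0/14.33 = 13.96, so [stock] = 0.2258 x 13.96 = 3.15 M.

3.15 M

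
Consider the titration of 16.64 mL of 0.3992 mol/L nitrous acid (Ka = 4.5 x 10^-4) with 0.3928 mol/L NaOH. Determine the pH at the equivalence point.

n(HNO2) = 0.3992 x 0.01664 = 0.006643 mol; V(NaOH) at equivalence = 0.006643/0.3928 = 0.01691 L.
At equivalence all the acid is converted to NO2-; total volume = 0.01664 + 0.01691 = 0.03355 L, so [NO2-] = 0.006643/0.03355 = 0.1980 M.
Kb = Kw/Ka = 1.0e-14 / 4.5 x 10^-4 = 2.22e-11.
[OH^-] = sqrt(Kb x [NO2-]) = sqrt(2.22e-11 x 0.1980) = 2.10e-6 M.
pOH = 5.68, so pH = 14.00 - 5.68 = 8.32.

8.32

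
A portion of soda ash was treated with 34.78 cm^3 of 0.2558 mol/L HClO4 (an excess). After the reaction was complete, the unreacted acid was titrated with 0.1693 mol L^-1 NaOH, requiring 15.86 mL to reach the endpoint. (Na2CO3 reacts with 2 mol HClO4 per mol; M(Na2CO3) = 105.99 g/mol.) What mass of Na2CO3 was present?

Total n(HClO4) added = 0.2558 x 0.03478 = 0.008897 mol.
n(NaOH) used = 0.1693 x 0.01586 = 0.002685 mol, which equals the excess n(HClO4).
So n(HClO4) consumed by the sample = 0.008897 - 0.002685 = 0.006212 mol.
n(Na2CO3) = 0.006212 / 2 = 0.003106 mol.
mass = 0.003106 mol x 105.99 g/mol = 0.329 g.

0.329 g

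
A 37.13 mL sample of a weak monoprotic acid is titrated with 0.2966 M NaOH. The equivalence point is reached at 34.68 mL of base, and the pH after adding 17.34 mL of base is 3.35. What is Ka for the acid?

4.5 x 10^-4

17.34 mL is half of the equivalence volume, so this is the half-equivalence point where [HA] = [A^-].
At half-equivalence pH = pKa, so pKa = 3.35.
Ka = 10^(-3.35) = 4.5 x 10^-4.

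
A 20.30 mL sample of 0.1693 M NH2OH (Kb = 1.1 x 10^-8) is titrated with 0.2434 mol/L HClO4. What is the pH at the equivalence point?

3.52

n(NH2OH) = 0.1693 x 0.02030 = 0.003437 mol; V(HClO4) at equivalence = 0.003437/0.2434 = 0.01412 L.
At equivalence the base is fully converted to NH3OH+; total volume = 0.03442 L, so [NH3OH+] = 0.003437/0.03442 = 0.09985 M.
Ka(NH3OH+) = Kw/Kb = 1.0e-14 / 1.1 x 10^-8 = 9.09e-7.
[H^+] = sqrt(Ka x [NH3OH+]) = sqrt(9.09e-7 x 0.09985) = 0.000301 M.
pH = -log(0.000301) = 3.52.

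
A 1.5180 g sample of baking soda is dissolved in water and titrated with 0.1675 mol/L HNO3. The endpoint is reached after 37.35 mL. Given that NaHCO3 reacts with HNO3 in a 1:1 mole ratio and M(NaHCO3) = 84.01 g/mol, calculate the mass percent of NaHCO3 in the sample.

34.6%

n(HNO3) = 0.1675 x 0.03735 = 0.006256 mol.
n(NaHCO3) = 0.006256 / 1 = 0.006256 mol.
mass of NaHCO3 = 0.006256 x 84.01 = 0.5256 g.
% purity = 0.5256 / 1.5180 x 100 = 34.6%.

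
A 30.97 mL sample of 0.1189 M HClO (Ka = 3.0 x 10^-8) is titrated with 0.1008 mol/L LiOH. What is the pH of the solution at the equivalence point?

n(HClO) = 0.1189 x 0.03097 = 0.003682 mol; V(LiOH) at equivalence = 0.003682/0.1008 = 0.03653 L.
At equivalence all the acid is converted to ClO-; total volume = 0.03097 + 0.03653 = 0.06750 L, so [ClO-] = 0.003682/0.06750 = 0.05455 M.
Kb = Kw/Ka = 1.0e-14 / 3.0 x 10^-8 = 3.33e-7.
[OH^-] = sqrt(Kb x [ClO-]) = sqrt(3.33e-7 x 0.05455) = 0.000135 M.
pOH = 3.87, so pH = 14.00 - 3.87 = 10.13.

10.13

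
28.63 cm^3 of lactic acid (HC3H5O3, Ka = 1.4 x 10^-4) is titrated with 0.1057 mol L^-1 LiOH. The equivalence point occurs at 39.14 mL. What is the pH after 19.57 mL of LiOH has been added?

19.57 mL is exactly half the equivalence volume (39.14/2), i.e. the half-equivalence point.
There, n(HA) = n(A^-), so pH = pKa = -log(1.4 x 10^-4) = 3.85.

3.85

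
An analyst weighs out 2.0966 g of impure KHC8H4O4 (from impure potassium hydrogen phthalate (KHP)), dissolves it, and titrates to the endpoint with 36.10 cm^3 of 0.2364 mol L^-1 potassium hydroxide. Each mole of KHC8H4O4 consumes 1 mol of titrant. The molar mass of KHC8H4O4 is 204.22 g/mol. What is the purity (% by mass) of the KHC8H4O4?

83.1%

n(KOH) = 0.2364 x 0.03610 = 0.008534 mol.
n(KHC8H4O4) = 0.008534 / 1 = 0.008534 mol.
mass of KHC8H4O4 = 0.008534 x 204.22 = 1.743 g.
% purity = 1.743 / 2.0966 x 100 = 83.1%.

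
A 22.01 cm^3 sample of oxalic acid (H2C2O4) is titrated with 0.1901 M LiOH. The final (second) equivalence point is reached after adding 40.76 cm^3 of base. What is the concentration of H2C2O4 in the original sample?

0.176 M

n(LiOH) = 0.1901 x 0.04076 = 0.007748 mol.
At the final (second) equivalence point, 2 mol OH^- react per mol H2C2O4, so n(H2C2O4) = 0.007748 / 2 = 0.003874 mol.
[H2C2O4] = 0.003874 / 0.02201 L = 0.176 M.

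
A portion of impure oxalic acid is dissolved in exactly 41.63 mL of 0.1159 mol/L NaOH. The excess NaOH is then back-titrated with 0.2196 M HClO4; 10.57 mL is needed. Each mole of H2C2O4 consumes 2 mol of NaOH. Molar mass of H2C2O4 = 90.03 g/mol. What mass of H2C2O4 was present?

Total n(NaOH) added = 0.1159 x 0.04163 = 0.004825 mol.
n(HClO4) used = 0.2196 x 0.01057 = 0.002321 mol, which equals the excess n(NaOH).
So n(NaOH) consumed by the sample = 0.004825 - 0.002321 = 0.002504 mol.
n(H2C2O4) = 0.002504 / 2 = 0.001252 mol.
mass = 0.001252 mol x 90.03 g/mol = 0.113 g.

0.113 g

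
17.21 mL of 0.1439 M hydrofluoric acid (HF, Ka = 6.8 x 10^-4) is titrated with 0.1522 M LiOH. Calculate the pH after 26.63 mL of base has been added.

12.56

n(acid) = 0.1439 x 0.01721 = 0.002477 mol; n(LiOH) added = 0.1522 x 0.02663 = 0.004053 mol.
Base is in excess by 0.004053 - 0.002477 = 0.001577 mol in a total volume of 0.04384 L.
[OH^-] = 0.001577/0.04384 = 0.03596 M, so pOH = 1.44 and pH = 14.00 - 1.44 = 12.56.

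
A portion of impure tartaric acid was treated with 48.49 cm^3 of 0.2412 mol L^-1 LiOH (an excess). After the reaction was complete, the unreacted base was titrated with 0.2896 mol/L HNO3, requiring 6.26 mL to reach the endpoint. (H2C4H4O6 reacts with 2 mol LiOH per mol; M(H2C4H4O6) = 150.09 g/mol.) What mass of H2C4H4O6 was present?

Total n(LiOH) added = 0.2412 x 0.04849 = 0.01170 mol.
n(HNO3) used = 0.2896 x 0.006260 = 0.001813 mol, which equals the excess n(LiOH).
So n(LiOH) consumed by the sample = 0.01170 - 0.001813 = 0.009883 mol.
n(H2C4H4O6) = 0.009883 / 2 = 0.004941 mol.
mass = 0.004941 mol x 150.09 g/mol = 0.742 g.

0.742 g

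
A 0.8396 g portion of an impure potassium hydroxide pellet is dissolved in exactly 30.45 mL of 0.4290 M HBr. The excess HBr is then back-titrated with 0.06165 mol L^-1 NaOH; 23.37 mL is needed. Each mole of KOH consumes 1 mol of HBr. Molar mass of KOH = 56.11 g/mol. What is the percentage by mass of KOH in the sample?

Total n(HBr) added = 0.4290 x 0.03045 = 0.01306 mol.
n(NaOH) used = 0.06165 x 0.02337 = 0.001441 mol, which equals the excess n(HBr).
So n(HBr) consumed by the sample = 0.01306 - 0.001441 = 0.01162 mol.
n(KOH) = 0.01162 / 1 = 0.01162 mol.
mass KOH = 0.01162 x 56.11 = 0.6521 g, so %KOH = 0.6521/0.8396 x 100 = 77.7%.

77.7%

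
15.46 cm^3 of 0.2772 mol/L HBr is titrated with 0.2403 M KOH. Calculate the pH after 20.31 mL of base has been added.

n(acid) = 0.2772 x 0.01546 = 0.004286 mol; n(KOH) added = 0.2403 x 0.02031 = 0.004880 mol.
Base is in excess by 0.004880 - 0.004286 = 0.0005950 mol in a total volume of 0.03577 L.
[OH^-] = 0.0005950/0.03577 = 0.01663 M, so pOH = 1.78 and pH = 14.00 - 1.78 = 12.22.

12.22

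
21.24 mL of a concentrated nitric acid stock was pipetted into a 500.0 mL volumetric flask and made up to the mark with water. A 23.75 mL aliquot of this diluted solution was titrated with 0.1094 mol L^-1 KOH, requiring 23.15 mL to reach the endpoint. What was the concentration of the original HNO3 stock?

n(KOH) = 0.1094 x 0.02315 = 0.002533 mol.
n(HNO3) in the aliquot = 0.002533 mol.
[diluted HNO3] = 0.002533 / 0.02375 = 0.1066 M.
Dilution factor = 500.0/21.24 = 23.54, so [stock] = 0.1066 x 23.54 = 2.51 M.

2.51 M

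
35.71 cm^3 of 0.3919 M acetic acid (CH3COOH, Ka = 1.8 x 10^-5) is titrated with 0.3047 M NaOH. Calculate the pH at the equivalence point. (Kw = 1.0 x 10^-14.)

8.99

n(CH3COOH) = 0.3919 x 0.03571 = 0.01399 mol; V(NaOH) at equivalence = 0.01399/0.3047 = 0.04593 L.
At equivalence all the acid is converted to CH3COO-; total volume = 0.03571 + 0.04593 = 0.08164 L, so [CH3COO-] = 0.01399/0.08164 = 0.1714 M.
Kb = Kw/Ka = 1.0e-14 / 1.8 x 10^-5 = 5.56e-10.
[OH^-] = sqrt(Kb x [CH3COO-]) = sqrt(5.56e-10 x 0.1714) = 9.76e-6 M.
pOH = 5.01, so pH = 14.00 - 5.01 = 8.99.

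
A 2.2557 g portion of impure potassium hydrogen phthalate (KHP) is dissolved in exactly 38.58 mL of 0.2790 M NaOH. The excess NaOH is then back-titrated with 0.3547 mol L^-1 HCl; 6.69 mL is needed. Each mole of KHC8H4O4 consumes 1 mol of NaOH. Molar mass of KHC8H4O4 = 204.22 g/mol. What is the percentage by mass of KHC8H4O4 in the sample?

Total n(NaOH) added = 0.2790 x 0.03858 = 0.01076 mol.
n(HCl) used = 0.3547 x 0.006690 = 0.002373 mol, which equals the excess n(NaOH).
So n(NaOH) consumed by the sample = 0.01076 - 0.002373 = 0.008391 mol.
n(KHC8H4O4) = 0.008391 / 1 = 0.008391 mol.
mass KHC8H4O4 = 0.008391 x 204.22 = 1.714 g, so %KHC8H4O4 = 1.714/2.2557 x 100 = 76.0%.

76.0%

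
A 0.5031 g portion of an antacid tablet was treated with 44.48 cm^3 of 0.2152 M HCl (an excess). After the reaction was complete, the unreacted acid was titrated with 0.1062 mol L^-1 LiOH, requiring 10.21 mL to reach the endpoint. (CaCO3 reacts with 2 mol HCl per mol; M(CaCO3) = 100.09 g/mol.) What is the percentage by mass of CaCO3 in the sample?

Total n(HCl) added = 0.2152 x 0.04448 = 0.009572 mol.
n(LiOH) used = 0.1062 x 0.01021 = 0.001084 mol, which equals the excess n(HCl).
So n(HCl) consumed by the sample = 0.009572 - 0.001084 = 0.008488 mol.
n(CaCO3) = 0.008488 / 2 = 0.004244 mol.
mass CaCO3 = 0.004244 x 100.09 = 0.4248 g, so %CaCO3 = 0.4248/0.5031 x 100 = 84.4%.

84.4%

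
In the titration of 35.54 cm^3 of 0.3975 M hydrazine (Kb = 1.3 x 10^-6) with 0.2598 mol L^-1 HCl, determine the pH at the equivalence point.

4.46

n(N2H4) = 0.3975 x 0.03554 = 0.01413 mol; V(HCl) at equivalence = 0.01413/0.2598 = 0.05438 L.
At equivalence the base is fully converted to N2H5+; total volume = 0.08992 L, so [N2H5+] = 0.01413/0.08992 = 0.1571 M.
Ka(N2H5+) = Kw/Kb = 1.0e-14 / 1.3 x 10^-6 = 7.69e-9.
[H^+] = sqrt(Ka x [N2H5+]) = sqrt(7.69e-9 x 0.1571) = 3.48e-5 M.
pH = -log(3.48e-5) = 4.46.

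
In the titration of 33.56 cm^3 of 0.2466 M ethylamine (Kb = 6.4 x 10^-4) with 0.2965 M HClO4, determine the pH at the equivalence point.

5.84

n(C2H5NH2) = 0.2466 x 0.03356 = 0.008276 mol; V(HClO4) at equivalence = 0.008276/0.2965 = 0.02791 L.
At equivalence the base is fully converted to C2H5NH3+; total volume = 0.06147 L, so [C2H5NH3+] = 0.008276/0.06147 = 0.1346 M.
Ka(C2H5NH3+) = Kw/Kb = 1.0e-14 / 6.4 x 10^-4 = 1.56e-11.
[H^+] = sqrt(Ka x [C2H5NH3+]) = sqrt(1.56e-11 x 0.1346) = 1.45e-6 M.
pH = -log(1.45e-6) = 5.84.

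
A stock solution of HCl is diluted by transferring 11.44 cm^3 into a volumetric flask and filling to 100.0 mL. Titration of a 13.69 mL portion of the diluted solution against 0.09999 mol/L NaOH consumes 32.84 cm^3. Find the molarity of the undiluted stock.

n(NaOH) = 0.09999 x 0.03284 = 0.003284 mol.
n(HCl) in the aliquot = 0.003284 mol.
[diluted HCl] = 0.003284 / 0.01369 = 0.2399 M.
Dilution factor = 100.0/11.44 = 8.741, so [stock] = 0.2399 x 8.741 = 2.10 M.

2.10 M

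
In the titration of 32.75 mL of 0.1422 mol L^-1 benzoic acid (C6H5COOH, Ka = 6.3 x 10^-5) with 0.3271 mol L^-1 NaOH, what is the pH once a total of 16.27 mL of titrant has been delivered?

12.13

n(acid) = 0.1422 x 0.03275 = 0.004657 mol; n(NaOH) added = 0.3271 x 0.01627 = 0.005322 mol.
Base is in excess by 0.005322 - 0.004657 = 0.0006649 mol in a total volume of 0.04902 L.
[OH^-] = 0.0006649/0.04902 = 0.01356 M, so pOH = 1.87 and pH = 14.00 - 1.87 = 12.13.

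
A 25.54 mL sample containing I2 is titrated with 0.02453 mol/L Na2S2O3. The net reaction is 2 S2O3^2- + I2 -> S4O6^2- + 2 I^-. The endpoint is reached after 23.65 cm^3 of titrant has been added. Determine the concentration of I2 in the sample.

n(Na2S2O3) = 0.02453 x 0.02365 = 0.0005801 mol.
From the balanced equation, 2 mol Na2S2O3 reacts with 1 mol I2, so n(I2) = 0.0005801 x 1/2 = 0.0002901 mol.
[I2] = 0.0002901 / 0.02554 L = 0.0114 M.

0.0114 M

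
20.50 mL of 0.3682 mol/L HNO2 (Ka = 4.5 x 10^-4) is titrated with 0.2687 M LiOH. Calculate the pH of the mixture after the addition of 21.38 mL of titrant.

3.85

Initial n(HNO2) = 0.3682 x 0.02050 = 0.007548 mol.
n(LiOH) added = 0.2687 x 0.02138 = 0.005745 mol, converting that many moles of HNO2 to NO2-.
Remaining n(HNO2) = 0.001803 mol; n(NO2-) = 0.005745 mol.
By Henderson-Hasselbalch, pH = pKa + log([A^-]/[HA]) = 3.35 + log(0.005745/0.001803) = 3.35 + (+0.50) = 3.85.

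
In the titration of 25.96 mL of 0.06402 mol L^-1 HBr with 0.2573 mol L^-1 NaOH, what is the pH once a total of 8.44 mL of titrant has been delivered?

12.17

n(acid) = 0.06402 x 0.02596 = 0.001662 mol; n(NaOH) added = 0.2573 x 0.008440 = 0.002172 mol.
Base is in excess by 0.002172 - 0.001662 = 0.0005097 mol in a total volume of 0.03440 L.
[OH^-] = 0.0005097/0.03440 = 0.01482 M, so pOH = 1.83 and pH = 14.00 - 1.83 = 12.17.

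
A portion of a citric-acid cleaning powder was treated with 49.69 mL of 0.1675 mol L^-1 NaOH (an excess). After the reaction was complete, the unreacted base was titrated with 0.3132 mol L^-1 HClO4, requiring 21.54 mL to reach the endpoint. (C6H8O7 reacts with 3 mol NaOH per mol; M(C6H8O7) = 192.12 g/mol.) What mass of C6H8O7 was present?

Total n(NaOH) added = 0.1675 x 0.04969 = 0.008323 mol.
n(HClO4) used = 0.3132 x 0.02154 = 0.006746 mol, which equals the excess n(NaOH).
So n(NaOH) consumed by the sample = 0.008323 - 0.006746 = 0.001577 mol.
n(C6H8O7) = 0.001577 / 3 = 0.0005256 mol.
mass = 0.0005256 mol x 192.12 g/mol = 0.101 g.

0.101 g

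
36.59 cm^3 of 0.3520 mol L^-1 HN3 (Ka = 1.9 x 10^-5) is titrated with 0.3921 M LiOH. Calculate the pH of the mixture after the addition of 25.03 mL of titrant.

Initial n(HN3) = 0.3520 x 0.03659 = 0.01288 mol.
n(LiOH) added = 0.3921 x 0.02503 = 0.009814 mol, converting that many moles of HN3 to N3-.
Remaining n(HN3) = 0.003065 mol; n(N3-) = 0.009814 mol.
By Henderson-Hasselbalch, pH = pKa + log([A^-]/[HA]) = 4.72 + log(0.009814/0.003065) = 4.72 + (+0.51) = 5.23.

5.23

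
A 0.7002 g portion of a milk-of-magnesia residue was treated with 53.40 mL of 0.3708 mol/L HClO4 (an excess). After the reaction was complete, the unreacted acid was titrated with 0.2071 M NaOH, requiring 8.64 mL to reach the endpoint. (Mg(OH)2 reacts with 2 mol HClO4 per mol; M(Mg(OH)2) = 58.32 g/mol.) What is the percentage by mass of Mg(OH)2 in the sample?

75.0%

Total n(HClO4) added = 0.3708 x 0.05340 = 0.01980 mol.
n(NaOH) used = 0.2071 x 0.008640 = 0.001789 mol, which equals the excess n(HClO4).
So n(HClO4) consumed by the sample = 0.01980 - 0.001789 = 0.01801 mol.
n(Mg(OH)2) = 0.01801 / 2 = 0.009006 mol.
mass Mg(OH)2 = 0.009006 x 58.32 = 0.5252 g, so %Mg(OH)2 = 0.5252/0.7002 x 100 = 75.0%.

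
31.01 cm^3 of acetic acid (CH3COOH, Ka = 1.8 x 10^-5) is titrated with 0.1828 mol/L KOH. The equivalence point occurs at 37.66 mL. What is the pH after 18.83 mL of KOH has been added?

18.83 mL is exactly half the equivalence volume (37.66/2), i.e. the half-equivalence point.
There, n(HA) = n(A^-), so pH = pKa = -log(1.8 x 10^-5) = 4.74.

4.74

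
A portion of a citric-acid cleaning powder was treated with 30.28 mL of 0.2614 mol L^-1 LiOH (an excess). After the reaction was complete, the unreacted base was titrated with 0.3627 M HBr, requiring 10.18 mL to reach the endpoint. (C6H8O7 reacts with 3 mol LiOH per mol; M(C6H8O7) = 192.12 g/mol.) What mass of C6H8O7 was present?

0.270 g

Total n(LiOH) added = 0.2614 x 0.03028 = 0.007915 mol.
n(HBr) used = 0.3627 x 0.01018 = 0.003692 mol, which equals the excess n(LiOH).
So n(LiOH) consumed by the sample = 0.007915 - 0.003692 = 0.004223 mol.
n(C6H8O7) = 0.004223 / 3 = 0.001408 mol.
mass = 0.001408 mol x 192.12 g/mol = 0.270 g.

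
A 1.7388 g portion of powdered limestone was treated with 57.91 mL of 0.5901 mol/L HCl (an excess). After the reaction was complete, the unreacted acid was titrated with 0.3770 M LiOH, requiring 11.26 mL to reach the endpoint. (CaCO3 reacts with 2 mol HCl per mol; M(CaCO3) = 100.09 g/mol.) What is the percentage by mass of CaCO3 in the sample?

Total n(HCl) added = 0.5901 x 0.05791 = 0.03417 mol.
n(LiOH) used = 0.3770 x 0.01126 = 0.004245 mol, which equals the excess n(HCl).
So n(HCl) consumed by the sample = 0.03417 - 0.004245 = 0.02993 mol.
n(CaCO3) = 0.02993 / 2 = 0.01496 mol.
mass CaCO3 = 0.01496 x 100.09 = 1.498 g, so %CaCO3 = 1.498/1.7388 x 100 = 86.1%.

86.1%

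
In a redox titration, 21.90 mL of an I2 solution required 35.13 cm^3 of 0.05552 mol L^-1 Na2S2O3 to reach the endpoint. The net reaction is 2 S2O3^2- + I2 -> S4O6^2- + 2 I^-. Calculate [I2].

0.0445 M

n(Na2S2O3) = 0.05552 x 0.03513 = 0.001950 mol.
From the balanced equation, 2 mol Na2S2O3 reacts with 1 mol I2, so n(I2) = 0.001950 x 1/2 = 0.0009752 mol.
[I2] = 0.0009752 / 0.02190 L = 0.0445 M.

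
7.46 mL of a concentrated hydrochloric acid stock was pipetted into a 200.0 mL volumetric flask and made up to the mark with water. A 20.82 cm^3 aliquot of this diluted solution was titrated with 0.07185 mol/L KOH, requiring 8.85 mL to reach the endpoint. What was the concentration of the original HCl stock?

n(KOH) = 0.07185 x 0.008850 = 0.0006359 mol.
n(HCl) in the aliquot = 0.0006359 mol.
[diluted HCl] = 0.0006359 / 0.02082 = 0.03054 M.
Dilution factor = 200.0/7.460 = 26.81, so [stock] = 0.03054 x 26.81 = 0.819 M.

0.819 M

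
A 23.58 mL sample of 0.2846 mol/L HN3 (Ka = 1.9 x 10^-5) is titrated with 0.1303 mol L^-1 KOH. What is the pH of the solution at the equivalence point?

8.84

n(HN3) = 0.2846 x 0.02358 = 0.006711 mol; V(KOH) at equivalence = 0.006711/0.1303 = 0.05150 L.
At equivalence all the acid is converted to N3-; total volume = 0.02358 + 0.05150 = 0.07508 L, so [N3-] = 0.006711/0.07508 = 0.08938 M.
Kb = Kw/Ka = 1.0e-14 / 1.9 x 10^-5 = 5.26e-10.
[OH^-] = sqrt(Kb x [N3-]) = sqrt(5.26e-10 x 0.08938) = 6.86e-6 M.
pOH = 5.16, so pH = 14.00 - 5.16 = 8.84.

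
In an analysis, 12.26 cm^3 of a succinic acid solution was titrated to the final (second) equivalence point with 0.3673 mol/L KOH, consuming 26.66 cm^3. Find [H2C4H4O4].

n(KOH) = 0.3673 x 0.02666 = 0.009792 mol.
At the final (second) equivalence point, 2 mol OH^- react per mol H2C4H4O4, so n(H2C4H4O4) = 0.009792 / 2 = 0.004896 mol.
[H2C4H4O4] = 0.004896 / 0.01226 L = 0.399 M.

0.399 M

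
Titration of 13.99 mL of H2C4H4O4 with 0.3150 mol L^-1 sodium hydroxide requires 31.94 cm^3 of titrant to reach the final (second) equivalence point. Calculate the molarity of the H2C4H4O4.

0.360 M

n(NaOH) = 0.3150 x 0.03194 = 0.01006 mol.
At the final (second) equivalence point, 2 mol OH^- react per mol H2C4H4O4, so n(H2C4H4O4) = 0.01006 / 2 = 0.005031 mol.
[H2C4H4O4] = 0.005031 / 0.01399 L = 0.360 M.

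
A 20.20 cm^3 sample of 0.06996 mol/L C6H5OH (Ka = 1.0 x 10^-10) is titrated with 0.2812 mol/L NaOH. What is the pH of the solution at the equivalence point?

11.37

n(C6H5OH) = 0.06996 x 0.02020 = 0.001413 mol; V(NaOH) at equivalence = 0.001413/0.2812 = 0.005026 L.
At equivalence all the acid is converted to C6H5O-; total volume = 0.02020 + 0.005026 = 0.02523 L, so [C6H5O-] = 0.001413/0.02523 = 0.05602 M.
Kb = Kw/Ka = 1.0e-14 / 1.0 x 10^-10 = 0.000100.
[OH^-] = sqrt(Kb x [C6H5O-]) = sqrt(0.000100 x 0.05602) = 0.00237 M.
pOH = 2.63, so pH = 14.00 - 2.63 = 11.37.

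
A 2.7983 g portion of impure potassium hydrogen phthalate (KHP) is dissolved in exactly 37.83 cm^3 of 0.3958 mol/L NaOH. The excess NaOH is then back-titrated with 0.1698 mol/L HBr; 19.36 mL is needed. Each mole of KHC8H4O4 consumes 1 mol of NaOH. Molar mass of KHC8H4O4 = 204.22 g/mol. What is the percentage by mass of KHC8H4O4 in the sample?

85.3%

Total n(NaOH) added = 0.3958 x 0.03783 = 0.01497 mol.
n(HBr) used = 0.1698 x 0.01936 = 0.003287 mol, which equals the excess n(NaOH).
So n(NaOH) consumed by the sample = 0.01497 - 0.003287 = 0.01169 mol.
n(KHC8H4O4) = 0.01169 / 1 = 0.01169 mol.
mass KHC8H4O4 = 0.01169 x 204.22 = 2.386 g, so %KHC8H4O4 = 2.386/2.7983 x 100 = 85.3%.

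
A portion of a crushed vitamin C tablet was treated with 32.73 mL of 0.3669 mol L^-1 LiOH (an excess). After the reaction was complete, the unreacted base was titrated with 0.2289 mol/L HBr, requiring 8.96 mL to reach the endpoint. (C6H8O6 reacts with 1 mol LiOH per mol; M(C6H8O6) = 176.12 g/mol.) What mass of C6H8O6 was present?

1.75 g

Total n(LiOH) added = 0.3669 x 0.03273 = 0.01201 mol.
n(HBr) used = 0.2289 x 0.008960 = 0.002051 mol, which equals the excess n(LiOH).
So n(LiOH) consumed by the sample = 0.01201 - 0.002051 = 0.009958 mol.
n(C6H8O6) = 0.009958 / 1 = 0.009958 mol.
mass = 0.009958 mol x 176.12 g/mol = 1.75 g.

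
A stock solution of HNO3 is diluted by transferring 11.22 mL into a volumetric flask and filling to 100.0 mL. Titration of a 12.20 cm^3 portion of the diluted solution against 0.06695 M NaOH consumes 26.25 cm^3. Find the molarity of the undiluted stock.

n(NaOH) = 0.06695 x 0.02625 = 0.001757 mol.
n(HNO3) in the aliquot = 0.001757 mol.
[diluted HNO3] = 0.001757 / 0.01220 = 0.1441 M.
Dilution factor = 100.0/11.22 = 8.913, so [stock] = 0.1441 x 8.913 = 1.28 M.

1.28 M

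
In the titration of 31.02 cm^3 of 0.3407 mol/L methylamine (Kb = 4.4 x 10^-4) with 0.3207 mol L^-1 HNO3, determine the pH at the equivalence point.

n(CH3NH2) = 0.3407 x 0.03102 = 0.01057 mol; V(HNO3) at equivalence = 0.01057/0.3207 = 0.03295 L.
At equivalence the base is fully converted to CH3NH3+; total volume = 0.06397 L, so [CH3NH3+] = 0.01057/0.06397 = 0.1652 M.
Ka(CH3NH3+) = Kw/Kb = 1.0e-14 / 4.4 x 10^-4 = 2.27e-11.
[H^+] = sqrt(Ka x [CH3NH3+]) = sqrt(2.27e-11 x 0.1652) = 1.94e-6 M.
pH = -log(1.94e-6) = 5.71.

5.71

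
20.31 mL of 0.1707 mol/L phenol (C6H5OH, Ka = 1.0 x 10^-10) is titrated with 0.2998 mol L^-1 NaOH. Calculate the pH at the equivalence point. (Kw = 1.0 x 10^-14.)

n(C6H5OH) = 0.1707 x 0.02031 = 0.003467 mol; V(NaOH) at equivalence = 0.003467/0.2998 = 0.01156 L.
At equivalence all the acid is converted to C6H5O-; total volume = 0.02031 + 0.01156 = 0.03187 L, so [C6H5O-] = 0.003467/0.03187 = 0.1088 M.
Kb = Kw/Ka = 1.0e-14 / 1.0 x 10^-10 = 0.000100.
[OH^-] = sqrt(Kb x [C6H5O-]) = sqrt(0.000100 x 0.1088) = 0.00330 M.
pOH = 2.48, so pH = 14.00 - 2.48 = 11.52.

11.52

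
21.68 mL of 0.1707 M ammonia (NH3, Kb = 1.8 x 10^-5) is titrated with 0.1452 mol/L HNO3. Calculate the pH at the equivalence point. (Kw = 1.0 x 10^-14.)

5.18

n(NH3) = 0.1707 x 0.02168 = 0.003701 mol; V(HNO3) at equivalence = 0.003701/0.1452 = 0.02549 L.
At equivalence the base is fully converted to NH4+; total volume = 0.04717 L, so [NH4+] = 0.003701/0.04717 = 0.07846 M.
Ka(NH4+) = Kw/Kb = 1.0e-14 / 1.8 x 10^-5 = 5.56e-10.
[H^+] = sqrt(Ka x [NH4+]) = sqrt(5.56e-10 x 0.07846) = 6.60e-6 M.
pH = -log(6.60e-6) = 5.18.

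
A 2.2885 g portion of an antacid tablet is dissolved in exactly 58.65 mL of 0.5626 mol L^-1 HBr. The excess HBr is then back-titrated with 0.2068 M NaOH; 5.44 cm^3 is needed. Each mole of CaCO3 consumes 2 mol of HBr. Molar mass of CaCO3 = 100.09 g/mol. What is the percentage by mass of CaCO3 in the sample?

69.7%

Total n(HBr) added = 0.5626 x 0.05865 = 0.03300 mol.
n(NaOH) used = 0.2068 x 0.005440 = 0.001125 mol, which equals the excess n(HBr).
So n(HBr) consumed by the sample = 0.03300 - 0.001125 = 0.03187 mol.
n(CaCO3) = 0.03187 / 2 = 0.01594 mol.
mass CaCO3 = 0.01594 x 100.09 = 1.595 g, so %CaCO3 = 1.595/2.2885 x 100 = 69.7%.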